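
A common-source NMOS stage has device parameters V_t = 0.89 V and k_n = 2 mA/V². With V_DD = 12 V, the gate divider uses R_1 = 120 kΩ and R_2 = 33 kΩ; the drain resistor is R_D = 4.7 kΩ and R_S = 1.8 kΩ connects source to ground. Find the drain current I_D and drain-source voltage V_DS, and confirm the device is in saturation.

V_G = V_DD·R_2/(R_1+R_2) = 12×33/153 = 2.59 V.
Assume saturation: I_D = (k_n/2)(V_GS − V_t)² with V_GS = V_G − I_D·R_S = 2.59 − 1.8·I_D.
Substituting gives 3.24·I_D² − 7.11·I_D + 2.88 = 0, with roots I_D = 0.537 or 1.66 mA.
The root I_D = 1.66 mA gives V_GS = -0.398 V ≤ V_t, so take I_D = 0.537 mA.
Then V_GS = 1.62 V and V_DS = V_DD − I_D(R_D+R_S) = 12 − 0.537×6.5 = 8.51 V.
Saturation requires V_DS ≥ V_GS − V_t = 0.732 V; 8.51 ≥ 0.732 ✓.

I_D ≈ 0.54 mA, V_DS ≈ 8.5 V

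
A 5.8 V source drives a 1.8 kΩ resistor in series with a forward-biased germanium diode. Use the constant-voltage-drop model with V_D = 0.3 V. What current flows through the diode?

I ≈ 3.1 mA

KVL around the loop: 5.8 = V_D + I·R = 0.3 + I × 1.8 kΩ.
So I = (5.8 − 0.3) / 1.8 kΩ = 5.5 / 1.8 = 3.06 mA.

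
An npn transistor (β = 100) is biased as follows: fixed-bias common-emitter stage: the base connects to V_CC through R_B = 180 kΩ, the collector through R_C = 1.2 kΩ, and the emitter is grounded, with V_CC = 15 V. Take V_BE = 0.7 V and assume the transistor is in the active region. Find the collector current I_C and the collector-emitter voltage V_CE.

Base loop: V_CC = I_B·R_B + V_BE, so I_B = (15 − 0.7)/180 kΩ = 0.0794 mA.
In the active region I_C = β·I_B = 100 × 0.0794 = 7.94 mA.
Collector loop: V_CE = V_CC − I_C·R_C = 15 − 7.94×1.2 = 5.47 V.
Since V_CE = 5.47 V > V_CE(sat) ≈ 0.2 V, the transistor is in the active region as assumed.

I_C ≈ 7.9 mA, V_CE ≈ 5.5 V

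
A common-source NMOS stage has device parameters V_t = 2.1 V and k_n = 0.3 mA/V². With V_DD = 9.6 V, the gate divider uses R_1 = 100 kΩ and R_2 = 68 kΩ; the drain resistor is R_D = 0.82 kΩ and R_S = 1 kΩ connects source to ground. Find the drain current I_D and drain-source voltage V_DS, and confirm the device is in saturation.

V_G = V_DD·R_2/(R_1+R_2) = 9.6×68/168 = 3.89 V.
Assume saturation: I_D = (k_n/2)(V_GS − V_t)² with V_GS = V_G − I_D·R_S = 3.89 − 1·I_D.
Substituting gives 0.15·I_D² − 1.54·I_D + 0.478 = 0, with roots I_D = 0.322 or 9.92 mA.
The root I_D = 9.92 mA gives V_GS = -6.03 V ≤ V_t, so take I_D = 0.322 mA.
Then V_GS = 3.56 V and V_DS = V_DD − I_D(R_D+R_S) = 9.6 − 0.322×1.82 = 9.01 V.
Saturation requires V_DS ≥ V_GS − V_t = 1.46 V; 9.01 ≥ 1.46 ✓.

I_D ≈ 0.32 mA, V_DS ≈ 9 V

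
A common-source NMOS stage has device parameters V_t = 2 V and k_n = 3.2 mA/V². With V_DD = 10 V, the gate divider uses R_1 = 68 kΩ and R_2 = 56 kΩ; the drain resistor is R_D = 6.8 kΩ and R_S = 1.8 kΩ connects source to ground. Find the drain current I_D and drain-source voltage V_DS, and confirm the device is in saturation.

V_G = V_DD·R_2/(R_1+R_2) = 10×56/124 = 4.52 V.
Assume saturation: I_D = (k_n/2)(V_GS − V_t)² with V_GS = V_G − I_D·R_S = 4.52 − 1.8·I_D.
Substituting gives 5.18·I_D² − 15.5·I_D + 10.1 = 0, with roots I_D = 0.966 or 2.02 mA.
The root I_D = 2.02 mA gives V_GS = 0.876 V ≤ V_t, so take I_D = 0.966 mA.
Then V_GS = 2.78 V and V_DS = V_DD − I_D(R_D+R_S) = 10 − 0.966×8.6 = 1.69 V.
Saturation requires V_DS ≥ V_GS − V_t = 0.777 V; 1.69 ≥ 0.777 ✓.

I_D ≈ 0.97 mA, V_DS ≈ 1.7 V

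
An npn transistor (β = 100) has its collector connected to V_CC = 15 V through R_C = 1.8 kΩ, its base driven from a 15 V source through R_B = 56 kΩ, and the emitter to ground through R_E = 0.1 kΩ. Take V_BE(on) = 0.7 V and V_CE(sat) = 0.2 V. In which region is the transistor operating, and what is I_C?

Assume active: I_B = (15 − 0.7)/(56 + 101×0.1) = 0.216 mA, I_C = β·I_B = 21.6 mA.
Then V_CE = 15 − 21.6×1.8 − 21.9×0.1 = -26.1 V < 0.2 V — the active assumption fails.
Re-solve with V_CE = 0.2 V. KCL at the emitter: V_E/R_E = (V_BB−0.7−V_E)/R_B + (V_CC−0.2−V_E)/R_C, giving V_E = 0.802 V.
I_C = (V_CC − 0.2 − V_E)/R_C = (14.8 − 0.802)/1.8 = 7.78 mA.
Check: I_B = (14.3 − 0.802)/56 = 0.241 mA, and β·I_B = 24.1 mA > I_C, confirming saturation.

saturation; I_C ≈ 7.8 mA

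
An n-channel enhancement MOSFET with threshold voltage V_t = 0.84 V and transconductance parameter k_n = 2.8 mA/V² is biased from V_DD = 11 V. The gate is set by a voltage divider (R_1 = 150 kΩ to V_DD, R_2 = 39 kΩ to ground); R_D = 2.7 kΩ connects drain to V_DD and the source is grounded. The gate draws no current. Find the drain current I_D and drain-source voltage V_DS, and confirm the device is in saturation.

I_D ≈ 2.9 mA, V_DS ≈ 3.3 V

V_G = V_DD·R_2/(R_1+R_2) = 11×39/189 = 2.27 V. With the source grounded, V_GS = V_G = 2.27 V.
Assume saturation: I_D = (k_n/2)(V_GS − V_t)² = (2.8/2)×(2.27 − 0.84)² = 1.4×1.43² = 2.86 mA.
V_DS = V_DD − I_D·R_D = 11 − 2.86×2.7 = 3.27 V.
Saturation requires V_DS ≥ V_GS − V_t = 1.43 V; 3.27 ≥ 1.43 ✓.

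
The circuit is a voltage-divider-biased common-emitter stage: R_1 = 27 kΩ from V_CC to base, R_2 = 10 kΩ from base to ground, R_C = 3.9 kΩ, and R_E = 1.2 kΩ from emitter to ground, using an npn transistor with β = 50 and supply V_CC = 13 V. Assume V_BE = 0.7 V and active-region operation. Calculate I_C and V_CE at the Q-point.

I_C ≈ 2.1 mA, V_CE ≈ 2.5 V

Thevenize the base divider: V_Th = V_CC·R_2/(R_1+R_2) = 13×10/37 = 3.51 V, R_Th = R_1‖R_2 = 7.3 kΩ.
Base-emitter loop: V_Th = I_B·R_Th + V_BE + (β+1)I_B·R_E, so I_B = (3.51 − 0.7) / (7.3 + 51×1.2) = 0.0411 mA.
I_C = β·I_B = 50×0.0411 = 2.05 mA, and I_E = (β+1)I_B = 2.09 mA.
V_CE = V_CC − I_C·R_C − I_E·R_E = 13 − 2.05×3.9 − 2.09×1.2 = 2.48 V.
V_CE = 2.48 V > 0.2 V confirms active-region operation.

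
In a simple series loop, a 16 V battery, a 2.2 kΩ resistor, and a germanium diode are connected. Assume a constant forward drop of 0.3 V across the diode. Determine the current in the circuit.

KVL around the loop: 16 = V_D + I·R = 0.3 + I × 2.2 kΩ.
So I = (16 − 0.3) / 2.2 kΩ = 15.7 / 2.2 = 7.14 mA.

I ≈ 7.1 mA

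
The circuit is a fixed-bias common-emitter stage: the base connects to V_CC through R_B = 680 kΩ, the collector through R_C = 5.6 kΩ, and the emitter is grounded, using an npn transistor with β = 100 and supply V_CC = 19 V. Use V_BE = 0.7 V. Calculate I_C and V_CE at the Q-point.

I_C ≈ 2.7 mA, V_CE ≈ 3.9 V

Base loop: V_CC = I_B·R_B + V_BE, so I_B = (19 − 0.7)/680 kΩ = 0.0269 mA.
In the active region I_C = β·I_B = 100 × 0.0269 = 2.69 mA.
Collector loop: V_CE = V_CC − I_C·R_C = 19 − 2.69×5.6 = 3.93 V.
Since V_CE = 3.93 V > V_CE(sat) ≈ 0.2 V, the transistor is in the active region as assumed.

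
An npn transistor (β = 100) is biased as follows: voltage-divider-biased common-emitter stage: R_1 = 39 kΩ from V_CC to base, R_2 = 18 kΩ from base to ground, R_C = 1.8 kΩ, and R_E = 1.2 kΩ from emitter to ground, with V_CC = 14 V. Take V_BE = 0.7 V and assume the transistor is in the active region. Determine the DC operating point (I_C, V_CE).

Thevenize the base divider: V_Th = V_CC·R_2/(R_1+R_2) = 14×18/57 = 4.42 V, R_Th = R_1‖R_2 = 12.3 kΩ.
Base-emitter loop: V_Th = I_B·R_Th + V_BE + (β+1)I_B·R_E, so I_B = (4.42 − 0.7) / (12.3 + 101×1.2) = 0.0279 mA.
I_C = β·I_B = 100×0.0279 = 2.79 mA, and I_E = (β+1)I_B = 2.81 mA.
V_CE = V_CC − I_C·R_C − I_E·R_E = 14 − 2.79×1.8 − 2.81×1.2 = 5.61 V.
V_CE = 5.61 V > 0.2 V confirms active-region operation.

I_C ≈ 2.8 mA, V_CE ≈ 5.6 V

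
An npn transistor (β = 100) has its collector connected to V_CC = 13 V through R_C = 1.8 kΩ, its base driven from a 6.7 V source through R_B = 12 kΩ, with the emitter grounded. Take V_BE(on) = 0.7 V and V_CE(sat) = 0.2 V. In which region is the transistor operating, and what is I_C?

saturation; I_C ≈ 7.1 mA

Assume active: I_B = (6.7 − 0.7)/12 = 0.5 mA, giving I_C = β·I_B = 50 mA.
But then V_CE = 13 − 50×1.8 = -77 V < V_CE(sat) = 0.2 V — impossible in the active region.
So the transistor is saturated. With V_CE = 0.2 V, I_C = (V_CC − 0.2)/R_C = 12.8/1.8 = 7.11 mA.
Check: β·I_B = 50 mA > I_C = 7.11 mA, confirming saturation.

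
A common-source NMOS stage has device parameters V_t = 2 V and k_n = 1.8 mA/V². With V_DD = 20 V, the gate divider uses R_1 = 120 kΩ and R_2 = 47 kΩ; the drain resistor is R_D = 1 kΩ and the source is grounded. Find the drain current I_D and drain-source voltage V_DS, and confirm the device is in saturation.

I_D ≈ 12 mA, V_DS ≈ 8.1 V

V_G = V_DD·R_2/(R_1+R_2) = 20×47/167 = 5.63 V. With the source grounded, V_GS = V_G = 5.63 V.
Assume saturation: I_D = (k_n/2)(V_GS − V_t)² = (1.8/2)×(5.63 − 2)² = 0.9×3.63² = 11.9 mA.
V_DS = V_DD − I_D·R_D = 20 − 11.9×1 = 8.15 V.
Saturation requires V_DS ≥ V_GS − V_t = 3.63 V; 8.15 ≥ 3.63 ✓.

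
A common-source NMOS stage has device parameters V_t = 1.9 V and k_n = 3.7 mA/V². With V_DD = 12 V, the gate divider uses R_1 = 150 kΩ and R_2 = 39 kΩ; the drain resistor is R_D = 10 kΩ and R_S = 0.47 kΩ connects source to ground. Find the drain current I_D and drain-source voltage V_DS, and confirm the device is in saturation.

I_D ≈ 0.33 mA, V_DS ≈ 8.6 V

V_G = V_DD·R_2/(R_1+R_2) = 12×39/189 = 2.48 V.
Assume saturation: I_D = (k_n/2)(V_GS − V_t)² with V_GS = V_G − I_D·R_S = 2.48 − 0.47·I_D.
Substituting gives 0.409·I_D² − 2·I_D + 0.614 = 0, with roots I_D = 0.329 or 4.57 mA.
The root I_D = 4.57 mA gives V_GS = 0.328 V ≤ V_t, so take I_D = 0.329 mA.
Then V_GS = 2.32 V and V_DS = V_DD − I_D(R_D+R_S) = 12 − 0.329×10.5 = 8.56 V.
Saturation requires V_DS ≥ V_GS − V_t = 0.422 V; 8.56 ≥ 0.422 ✓.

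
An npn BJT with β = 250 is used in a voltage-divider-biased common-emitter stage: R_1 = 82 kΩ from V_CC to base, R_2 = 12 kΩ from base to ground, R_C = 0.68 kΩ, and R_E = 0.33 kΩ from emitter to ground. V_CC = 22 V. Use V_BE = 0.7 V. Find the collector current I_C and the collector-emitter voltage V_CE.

Thevenize the base divider: V_Th = V_CC·R_2/(R_1+R_2) = 22×12/94 = 2.81 V, R_Th = R_1‖R_2 = 10.5 kΩ.
Base-emitter loop: V_Th = I_B·R_Th + V_BE + (β+1)I_B·R_E, so I_B = (2.81 − 0.7) / (10.5 + 251×0.33) = 0.0226 mA.
I_C = β·I_B = 250×0.0226 = 5.65 mA, and I_E = (β+1)I_B = 5.67 mA.
V_CE = V_CC − I_C·R_C − I_E·R_E = 22 − 5.65×0.68 − 5.67×0.33 = 16.3 V.
V_CE = 16.3 V > 0.2 V confirms active-region operation.

I_C ≈ 5.6 mA, V_CE ≈ 16 V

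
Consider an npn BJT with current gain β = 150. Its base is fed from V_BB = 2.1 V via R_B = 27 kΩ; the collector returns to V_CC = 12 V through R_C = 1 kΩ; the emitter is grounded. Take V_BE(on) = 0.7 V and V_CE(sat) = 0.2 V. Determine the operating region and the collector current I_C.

active; I_C ≈ 7.8 mA

Assume active. Base-emitter loop: I_B = (V_BB − V_BE)/R_B = (2.1 − 0.7)/27 = 0.0519 mA.
I_C = β·I_B = 150×0.0519 = 7.78 mA.
V_CE = V_CC − I_C·R_C = 12 − 7.78×1 = 4.22 V > V_CE(sat), so the active-region assumption holds.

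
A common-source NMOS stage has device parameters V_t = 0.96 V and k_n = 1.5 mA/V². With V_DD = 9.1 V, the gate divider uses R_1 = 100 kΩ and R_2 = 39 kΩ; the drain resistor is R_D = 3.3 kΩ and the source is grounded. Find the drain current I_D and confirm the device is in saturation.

V_G = V_DD·R_2/(R_1+R_2) = 9.1×39/139 = 2.55 V. With the source grounded, V_GS = V_G = 2.55 V.
Assume saturation: I_D = (k_n/2)(V_GS − V_t)² = (1.5/2)×(2.55 − 0.96)² = 0.75×1.59² = 1.9 mA.
V_DS = V_DD − I_D·R_D = 9.1 − 1.9×3.3 = 2.82 V.
Saturation requires V_DS ≥ V_GS − V_t = 1.59 V; 2.82 ≥ 1.59 ✓.

I_D ≈ 1.9 mA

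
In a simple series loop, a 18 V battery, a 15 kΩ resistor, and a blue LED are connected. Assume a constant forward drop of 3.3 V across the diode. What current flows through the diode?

KVL around the loop: 18 = V_D + I·R = 3.3 + I × 15 kΩ.
So I = (18 − 3.3) / 15 kΩ = 14.7 / 15 = 0.98 mA.

I ≈ 0.98 mA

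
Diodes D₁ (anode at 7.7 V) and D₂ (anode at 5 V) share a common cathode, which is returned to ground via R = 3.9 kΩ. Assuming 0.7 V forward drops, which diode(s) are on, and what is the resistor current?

Only D₁ conducts; I_R ≈ 1.8 mA

Assume both conduct. Then node N would need to be at both 7.7−0.7 = 7 V and 5−0.7 = 4.3 V, which is impossible.
Assume only D₁ conducts: V_N = 7.7 − 0.7 = 7 V, so I_R = 7/3.9 = 1.79 mA.
Check D₂: its anode-to-cathode voltage is 5 − 7 = -2 V < 0.7 V, so it is off. The assumption is consistent.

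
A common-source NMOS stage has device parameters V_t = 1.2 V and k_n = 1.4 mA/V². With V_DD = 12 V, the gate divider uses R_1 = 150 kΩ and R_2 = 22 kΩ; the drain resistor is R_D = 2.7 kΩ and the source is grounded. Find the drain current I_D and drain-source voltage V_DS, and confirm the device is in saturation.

V_G = V_DD·R_2/(R_1+R_2) = 12×22/172 = 1.53 V. With the source grounded, V_GS = V_G = 1.53 V.
Assume saturation: I_D = (k_n/2)(V_GS − V_t)² = (1.4/2)×(1.53 − 1.2)² = 0.7×0.335² = 0.0785 mA.
V_DS = V_DD − I_D·R_D = 12 − 0.0785×2.7 = 11.8 V.
Saturation requires V_DS ≥ V_GS − V_t = 0.335 V; 11.8 ≥ 0.335 ✓.

I_D ≈ 0.079 mA, V_DS ≈ 12 V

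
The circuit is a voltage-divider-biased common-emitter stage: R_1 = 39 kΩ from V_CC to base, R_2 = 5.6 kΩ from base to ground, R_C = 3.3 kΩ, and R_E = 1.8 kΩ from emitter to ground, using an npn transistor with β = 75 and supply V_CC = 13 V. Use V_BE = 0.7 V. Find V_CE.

Thevenize the base divider: V_Th = V_CC·R_2/(R_1+R_2) = 13×5.6/44.6 = 1.63 V, R_Th = R_1‖R_2 = 4.9 kΩ.
Base-emitter loop: V_Th = I_B·R_Th + V_BE + (β+1)I_B·R_E, so I_B = (1.63 − 0.7) / (4.9 + 76×1.8) = 0.00658 mA.
I_C = β·I_B = 75×0.00658 = 0.493 mA, and I_E = (β+1)I_B = 0.5 mA.
V_CE = V_CC − I_C·R_C − I_E·R_E = 13 − 0.493×3.3 − 0.5×1.8 = 10.5 V.
V_CE = 10.5 V > 0.2 V confirms active-region operation.

V_CE ≈ 10 V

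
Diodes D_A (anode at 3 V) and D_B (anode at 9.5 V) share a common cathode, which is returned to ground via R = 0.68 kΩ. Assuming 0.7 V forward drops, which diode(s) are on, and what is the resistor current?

Only D_B conducts; I_R ≈ 13 mA

Assume both conduct. Then node N would need to be at both 3−0.7 = 2.3 V and 9.5−0.7 = 8.8 V, which is impossible.
Assume only D_B conducts: V_N = 9.5 − 0.7 = 8.8 V, so I_R = 8.8/0.68 = 12.9 mA.
Check D_A: its anode-to-cathode voltage is 3 − 8.8 = -5.8 V < 0.7 V, so it is off. The assumption is consistent.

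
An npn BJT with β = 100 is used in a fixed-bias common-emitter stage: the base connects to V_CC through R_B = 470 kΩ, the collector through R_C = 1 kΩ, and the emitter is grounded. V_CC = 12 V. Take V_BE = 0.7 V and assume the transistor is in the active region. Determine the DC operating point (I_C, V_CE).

Base loop: V_CC = I_B·R_B + V_BE, so I_B = (12 − 0.7)/470 kΩ = 0.024 mA.
In the active region I_C = β·I_B = 100 × 0.024 = 2.4 mA.
Collector loop: V_CE = V_CC − I_C·R_C = 12 − 2.4×1 = 9.6 V.
Since V_CE = 9.6 V > V_CE(sat) ≈ 0.2 V, the transistor is in the active region as assumed.

I_C ≈ 2.4 mA, V_CE ≈ 9.6 V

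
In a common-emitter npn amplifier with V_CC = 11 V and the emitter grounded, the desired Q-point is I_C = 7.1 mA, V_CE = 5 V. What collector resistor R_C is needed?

R_C ≈ 0.85 kΩ

Collector loop: V_CC = I_C·R_C + V_CE.
R_C = (V_CC − V_CE)/I_C = (11 − 5)/7.1 = 0.845 kΩ.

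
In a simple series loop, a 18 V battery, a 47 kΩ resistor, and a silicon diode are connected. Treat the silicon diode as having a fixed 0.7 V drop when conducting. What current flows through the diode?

KVL around the loop: 18 = V_D + I·R = 0.7 + I × 47 kΩ.
So I = (18 − 0.7) / 47 kΩ = 17.3 / 47 = 0.368 mA.

I ≈ 0.37 mA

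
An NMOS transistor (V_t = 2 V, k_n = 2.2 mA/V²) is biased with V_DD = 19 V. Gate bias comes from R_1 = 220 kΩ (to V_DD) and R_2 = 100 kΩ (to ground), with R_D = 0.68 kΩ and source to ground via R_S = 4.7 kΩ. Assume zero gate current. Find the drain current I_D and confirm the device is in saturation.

V_G = V_DD·R_2/(R_1+R_2) = 19×100/320 = 5.94 V.
Assume saturation: I_D = (k_n/2)(V_GS − V_t)² with V_GS = V_G − I_D·R_S = 5.94 − 4.7·I_D.
Substituting gives 24.3·I_D² − 41.7·I_D + 17.1 = 0, with roots I_D = 0.672 or 1.05 mA.
The root I_D = 1.05 mA gives V_GS = 1.03 V ≤ V_t, so take I_D = 0.672 mA.
Then V_GS = 2.78 V and V_DS = V_DD − I_D(R_D+R_S) = 19 − 0.672×5.38 = 15.4 V.
Saturation requires V_DS ≥ V_GS − V_t = 0.781 V; 15.4 ≥ 0.781 ✓.

I_D ≈ 0.67 mA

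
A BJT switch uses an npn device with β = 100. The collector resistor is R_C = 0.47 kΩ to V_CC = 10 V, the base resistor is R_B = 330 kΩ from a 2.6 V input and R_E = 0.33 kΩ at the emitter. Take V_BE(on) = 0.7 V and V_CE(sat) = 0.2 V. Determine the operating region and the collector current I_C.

Assume active. Base-emitter loop: I_B = (V_BB − V_BE)/(R_B + (β+1)R_E) = (2.6 − 0.7)/(330 + 101×0.33) = 0.00523 mA.
I_C = β·I_B = 100×0.00523 = 0.523 mA.
V_CE = V_CC − I_C·R_C − I_E·R_E = 10 − 0.523×0.47 − 0.528×0.33 = 9.58 V > V_CE(sat), so the active-region assumption holds.

active; I_C ≈ 0.52 mA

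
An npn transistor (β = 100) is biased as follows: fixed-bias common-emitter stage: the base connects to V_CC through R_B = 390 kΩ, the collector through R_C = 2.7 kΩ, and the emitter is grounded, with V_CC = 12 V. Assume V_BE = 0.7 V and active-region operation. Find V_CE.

Base loop: V_CC = I_B·R_B + V_BE, so I_B = (12 − 0.7)/390 kΩ = 0.029 mA.
In the active region I_C = β·I_B = 100 × 0.029 = 2.9 mA.
Collector loop: V_CE = V_CC − I_C·R_C = 12 − 2.9×2.7 = 4.18 V.
Since V_CE = 4.18 V > V_CE(sat) ≈ 0.2 V, the transistor is in the active region as assumed.

V_CE ≈ 4.2 V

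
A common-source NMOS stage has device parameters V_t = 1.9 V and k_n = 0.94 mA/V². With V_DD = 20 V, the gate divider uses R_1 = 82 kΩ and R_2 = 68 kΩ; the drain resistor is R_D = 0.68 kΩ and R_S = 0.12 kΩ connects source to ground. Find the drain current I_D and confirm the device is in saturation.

I_D ≈ 14 mA

V_G = V_DD·R_2/(R_1+R_2) = 20×68/150 = 9.07 V.
Assume saturation: I_D = (k_n/2)(V_GS − V_t)² with V_GS = V_G − I_D·R_S = 9.07 − 0.12·I_D.
Substituting gives 0.00677·I_D² − 1.81·I_D + 24.1 = 0, with roots I_D = 14.1 or 253 mA.
The root I_D = 253 mA gives V_GS = -21.3 V ≤ V_t, so take I_D = 14.1 mA.
Then V_GS = 7.38 V and V_DS = V_DD − I_D(R_D+R_S) = 20 − 14.1×0.8 = 8.73 V.
Saturation requires V_DS ≥ V_GS − V_t = 5.48 V; 8.73 ≥ 5.48 ✓.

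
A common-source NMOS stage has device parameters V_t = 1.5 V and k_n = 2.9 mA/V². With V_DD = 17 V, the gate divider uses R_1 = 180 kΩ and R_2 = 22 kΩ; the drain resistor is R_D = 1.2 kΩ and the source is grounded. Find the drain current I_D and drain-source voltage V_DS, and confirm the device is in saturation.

I_D ≈ 0.18 mA, V_DS ≈ 17 V

V_G = V_DD·R_2/(R_1+R_2) = 17×22/202 = 1.85 V. With the source grounded, V_GS = V_G = 1.85 V.
Assume saturation: I_D = (k_n/2)(V_GS − V_t)² = (2.9/2)×(1.85 − 1.5)² = 1.45×0.351² = 0.179 mA.
V_DS = V_DD − I_D·R_D = 17 − 0.179×1.2 = 16.8 V.
Saturation requires V_DS ≥ V_GS − V_t = 0.351 V; 16.8 ≥ 0.351 ✓.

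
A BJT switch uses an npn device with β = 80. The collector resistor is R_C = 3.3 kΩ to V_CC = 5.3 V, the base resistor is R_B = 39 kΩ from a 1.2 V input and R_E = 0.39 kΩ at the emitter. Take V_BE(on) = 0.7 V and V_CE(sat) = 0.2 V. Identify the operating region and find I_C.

active; I_C ≈ 0.57 mA

Assume active. Base-emitter loop: I_B = (V_BB − V_BE)/(R_B + (β+1)R_E) = (1.2 − 0.7)/(39 + 81×0.39) = 0.00708 mA.
I_C = β·I_B = 80×0.00708 = 0.567 mA.
V_CE = V_CC − I_C·R_C − I_E·R_E = 5.3 − 0.567×3.3 − 0.574×0.39 = 3.21 V > V_CE(sat), so the active-region assumption holds.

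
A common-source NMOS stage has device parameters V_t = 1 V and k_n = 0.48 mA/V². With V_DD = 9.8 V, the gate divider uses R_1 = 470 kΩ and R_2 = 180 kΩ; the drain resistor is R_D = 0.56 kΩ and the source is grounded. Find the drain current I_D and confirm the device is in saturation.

I_D ≈ 0.7 mA

V_G = V_DD·R_2/(R_1+R_2) = 9.8×180/650 = 2.71 V. With the source grounded, V_GS = V_G = 2.71 V.
Assume saturation: I_D = (k_n/2)(V_GS − V_t)² = (0.48/2)×(2.71 − 1)² = 0.24×1.71² = 0.705 mA.
V_DS = V_DD − I_D·R_D = 9.8 − 0.705×0.56 = 9.41 V.
Saturation requires V_DS ≥ V_GS − V_t = 1.71 V; 9.41 ≥ 1.71 ✓.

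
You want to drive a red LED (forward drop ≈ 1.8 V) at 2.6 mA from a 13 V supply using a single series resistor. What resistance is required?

The resistor drops V_S − V_D = 13 − 1.8 = 11.2 V at 2.6 mA.
R = 11.2 V / 2.6 mA = 4.31 kΩ.

R ≈ 4.3 kΩ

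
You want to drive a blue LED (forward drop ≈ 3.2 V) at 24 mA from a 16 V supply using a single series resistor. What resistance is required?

R ≈ 0.53 kΩ

The resistor drops V_S − V_D = 16 − 3.2 = 12.8 V at 24 mA.
R = 12.8 V / 24 mA = 0.533 kΩ.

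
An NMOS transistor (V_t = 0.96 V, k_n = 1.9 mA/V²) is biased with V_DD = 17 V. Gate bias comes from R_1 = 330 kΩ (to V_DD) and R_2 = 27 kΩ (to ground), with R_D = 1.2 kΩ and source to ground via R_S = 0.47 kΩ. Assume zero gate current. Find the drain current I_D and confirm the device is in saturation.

I_D ≈ 0.079 mA

V_G = V_DD·R_2/(R_1+R_2) = 17×27/357 = 1.29 V.
Assume saturation: I_D = (k_n/2)(V_GS − V_t)² with V_GS = V_G − I_D·R_S = 1.29 − 0.47·I_D.
Substituting gives 0.21·I_D² − 1.29·I_D + 0.101 = 0, with roots I_D = 0.0791 or 6.07 mA.
The root I_D = 6.07 mA gives V_GS = -1.57 V ≤ V_t, so take I_D = 0.0791 mA.
Then V_GS = 1.25 V and V_DS = V_DD − I_D(R_D+R_S) = 17 − 0.0791×1.67 = 16.9 V.
Saturation requires V_DS ≥ V_GS − V_t = 0.289 V; 16.9 ≥ 0.289 ✓.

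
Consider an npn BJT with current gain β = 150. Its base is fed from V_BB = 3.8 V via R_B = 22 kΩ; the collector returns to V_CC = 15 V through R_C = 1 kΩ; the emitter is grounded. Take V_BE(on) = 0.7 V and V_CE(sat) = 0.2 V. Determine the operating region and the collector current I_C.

saturation; I_C ≈ 15 mA

Assume active: I_B = (3.8 − 0.7)/22 = 0.141 mA, giving I_C = β·I_B = 21.1 mA.
But then V_CE = 15 − 21.1×1 = -6.14 V < V_CE(sat) = 0.2 V — impossible in the active region.
So the transistor is saturated. With V_CE = 0.2 V, I_C = (V_CC − 0.2)/R_C = 14.8/1 = 14.8 mA.
Check: β·I_B = 21.1 mA > I_C = 14.8 mA, confirming saturation.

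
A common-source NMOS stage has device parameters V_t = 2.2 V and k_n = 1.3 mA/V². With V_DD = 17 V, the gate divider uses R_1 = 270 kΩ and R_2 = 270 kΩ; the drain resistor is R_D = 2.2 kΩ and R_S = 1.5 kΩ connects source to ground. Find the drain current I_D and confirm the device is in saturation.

I_D ≈ 2.8 mA

V_G = V_DD·R_2/(R_1+R_2) = 17×270/540 = 8.5 V.
Assume saturation: I_D = (k_n/2)(V_GS − V_t)² with V_GS = V_G − I_D·R_S = 8.5 − 1.5·I_D.
Substituting gives 1.46·I_D² − 13.3·I_D + 25.8 = 0, with roots I_D = 2.81 or 6.27 mA.
The root I_D = 6.27 mA gives V_GS = -0.906 V ≤ V_t, so take I_D = 2.81 mA.
Then V_GS = 4.28 V and V_DS = V_DD − I_D(R_D+R_S) = 17 − 2.81×3.7 = 6.59 V.
Saturation requires V_DS ≥ V_GS − V_t = 2.08 V; 6.59 ≥ 2.08 ✓.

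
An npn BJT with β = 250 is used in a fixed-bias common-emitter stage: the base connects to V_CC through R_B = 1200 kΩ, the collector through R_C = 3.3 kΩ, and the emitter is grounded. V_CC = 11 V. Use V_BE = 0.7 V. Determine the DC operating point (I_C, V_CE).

Base loop: V_CC = I_B·R_B + V_BE, so I_B = (11 − 0.7)/1200 kΩ = 0.00858 mA.
In the active region I_C = β·I_B = 250 × 0.00858 = 2.15 mA.
Collector loop: V_CE = V_CC − I_C·R_C = 11 − 2.15×3.3 = 3.92 V.
Since V_CE = 3.92 V > V_CE(sat) ≈ 0.2 V, the transistor is in the active region as assumed.

I_C ≈ 2.1 mA, V_CE ≈ 3.9 V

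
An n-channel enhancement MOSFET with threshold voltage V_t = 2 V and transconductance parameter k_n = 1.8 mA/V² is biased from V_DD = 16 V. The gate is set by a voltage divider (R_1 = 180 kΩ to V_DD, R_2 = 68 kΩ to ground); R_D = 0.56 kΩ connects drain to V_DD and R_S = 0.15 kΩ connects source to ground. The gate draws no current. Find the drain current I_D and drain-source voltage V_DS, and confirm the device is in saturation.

I_D ≈ 3.2 mA, V_DS ≈ 14 V

V_G = V_DD·R_2/(R_1+R_2) = 16×68/248 = 4.39 V.
Assume saturation: I_D = (k_n/2)(V_GS − V_t)² with V_GS = V_G − I_D·R_S = 4.39 − 0.15·I_D.
Substituting gives 0.0203·I_D² − 1.64·I_D + 5.13 = 0, with roots I_D = 3.25 or 78 mA.
The root I_D = 78 mA gives V_GS = -7.31 V ≤ V_t, so take I_D = 3.25 mA.
Then V_GS = 3.9 V and V_DS = V_DD − I_D(R_D+R_S) = 16 − 3.25×0.71 = 13.7 V.
Saturation requires V_DS ≥ V_GS − V_t = 1.9 V; 13.7 ≥ 1.9 ✓.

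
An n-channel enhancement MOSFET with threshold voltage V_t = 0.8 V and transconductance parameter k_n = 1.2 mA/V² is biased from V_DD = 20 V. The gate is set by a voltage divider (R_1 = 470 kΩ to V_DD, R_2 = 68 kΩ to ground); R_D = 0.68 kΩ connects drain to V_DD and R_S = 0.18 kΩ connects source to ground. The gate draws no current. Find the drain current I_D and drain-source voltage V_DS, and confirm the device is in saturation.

V_G = V_DD·R_2/(R_1+R_2) = 20×68/538 = 2.53 V.
Assume saturation: I_D = (k_n/2)(V_GS − V_t)² with V_GS = V_G − I_D·R_S = 2.53 − 0.18·I_D.
Substituting gives 0.0194·I_D² − 1.37·I_D + 1.79 = 0, with roots I_D = 1.33 or 69.3 mA.
The root I_D = 69.3 mA gives V_GS = -9.95 V ≤ V_t, so take I_D = 1.33 mA.
Then V_GS = 2.29 V and V_DS = V_DD − I_D(R_D+R_S) = 20 − 1.33×0.86 = 18.9 V.
Saturation requires V_DS ≥ V_GS − V_t = 1.49 V; 18.9 ≥ 1.49 ✓.

I_D ≈ 1.3 mA, V_DS ≈ 19 V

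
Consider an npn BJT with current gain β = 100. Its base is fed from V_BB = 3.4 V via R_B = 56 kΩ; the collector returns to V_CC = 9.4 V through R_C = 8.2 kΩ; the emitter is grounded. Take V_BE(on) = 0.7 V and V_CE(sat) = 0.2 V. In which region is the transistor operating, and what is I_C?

saturation; I_C ≈ 1.1 mA

Assume active: I_B = (3.4 − 0.7)/56 = 0.0482 mA, giving I_C = β·I_B = 4.82 mA.
But then V_CE = 9.4 − 4.82×8.2 = -30.1 V < V_CE(sat) = 0.2 V — impossible in the active region.
So the transistor is saturated. With V_CE = 0.2 V, I_C = (V_CC − 0.2)/R_C = 9.2/8.2 = 1.12 mA.
Check: β·I_B = 4.82 mA > I_C = 1.12 mA, confirming saturation.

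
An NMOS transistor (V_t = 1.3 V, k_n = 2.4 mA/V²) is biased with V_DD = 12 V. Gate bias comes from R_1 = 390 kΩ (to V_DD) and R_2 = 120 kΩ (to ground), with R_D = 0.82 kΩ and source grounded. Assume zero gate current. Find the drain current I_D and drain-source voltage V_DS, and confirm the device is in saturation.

I_D ≈ 2.8 mA, V_DS ≈ 9.7 V

V_G = V_DD·R_2/(R_1+R_2) = 12×120/510 = 2.82 V. With the source grounded, V_GS = V_G = 2.82 V.
Assume saturation: I_D = (k_n/2)(V_GS − V_t)² = (2.4/2)×(2.82 − 1.3)² = 1.2×1.52² = 2.79 mA.
V_DS = V_DD − I_D·R_D = 12 − 2.79×0.82 = 9.72 V.
Saturation requires V_DS ≥ V_GS − V_t = 1.52 V; 9.72 ≥ 1.52 ✓.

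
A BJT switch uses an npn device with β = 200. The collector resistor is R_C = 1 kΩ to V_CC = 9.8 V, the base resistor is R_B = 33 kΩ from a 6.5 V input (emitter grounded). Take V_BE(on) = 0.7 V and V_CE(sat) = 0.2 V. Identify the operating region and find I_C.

Assume active: I_B = (6.5 − 0.7)/33 = 0.176 mA, giving I_C = β·I_B = 35.2 mA.
But then V_CE = 9.8 − 35.2×1 = -25.4 V < V_CE(sat) = 0.2 V — impossible in the active region.
So the transistor is saturated. With V_CE = 0.2 V, I_C = (V_CC − 0.2)/R_C = 9.6/1 = 9.6 mA.
Check: β·I_B = 35.2 mA > I_C = 9.6 mA, confirming saturation.

saturation; I_C ≈ 9.6 mA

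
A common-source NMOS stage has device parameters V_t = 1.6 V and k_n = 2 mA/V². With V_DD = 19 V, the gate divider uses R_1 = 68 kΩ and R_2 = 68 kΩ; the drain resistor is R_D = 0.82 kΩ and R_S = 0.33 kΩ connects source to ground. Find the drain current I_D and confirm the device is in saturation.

V_G = V_DD·R_2/(R_1+R_2) = 19×68/136 = 9.5 V.
Assume saturation: I_D = (k_n/2)(V_GS − V_t)² with V_GS = V_G − I_D·R_S = 9.5 − 0.33·I_D.
Substituting gives 0.109·I_D² − 6.21·I_D + 62.4 = 0, with roots I_D = 13 or 44.1 mA.
The root I_D = 44.1 mA gives V_GS = -5.04 V ≤ V_t, so take I_D = 13 mA.
Then V_GS = 5.21 V and V_DS = V_DD − I_D(R_D+R_S) = 19 − 13×1.15 = 4.04 V.
Saturation requires V_DS ≥ V_GS − V_t = 3.61 V; 4.04 ≥ 3.61 ✓.

I_D ≈ 13 mA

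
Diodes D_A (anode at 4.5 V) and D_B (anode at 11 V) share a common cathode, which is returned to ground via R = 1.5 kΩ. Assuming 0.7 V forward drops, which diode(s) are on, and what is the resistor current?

Assume both conduct. Then node N would need to be at both 4.5−0.7 = 3.8 V and 11−0.7 = 10.3 V, which is impossible.
Assume only D_B conducts: V_N = 11 − 0.7 = 10.3 V, so I_R = 10.3/1.5 = 6.87 mA.
Check D_A: its anode-to-cathode voltage is 4.5 − 10.3 = -5.8 V < 0.7 V, so it is off. The assumption is consistent.

Only D_B conducts; I_R ≈ 6.9 mA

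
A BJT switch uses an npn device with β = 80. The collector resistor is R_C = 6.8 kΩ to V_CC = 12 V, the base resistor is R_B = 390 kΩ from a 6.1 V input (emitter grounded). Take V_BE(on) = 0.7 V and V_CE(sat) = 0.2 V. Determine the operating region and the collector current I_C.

active; I_C ≈ 1.1 mA

Assume active. Base-emitter loop: I_B = (V_BB − V_BE)/R_B = (6.1 − 0.7)/390 = 0.0138 mA.
I_C = β·I_B = 80×0.0138 = 1.11 mA.
V_CE = V_CC − I_C·R_C = 12 − 1.11×6.8 = 4.47 V > V_CE(sat), so the active-region assumption holds.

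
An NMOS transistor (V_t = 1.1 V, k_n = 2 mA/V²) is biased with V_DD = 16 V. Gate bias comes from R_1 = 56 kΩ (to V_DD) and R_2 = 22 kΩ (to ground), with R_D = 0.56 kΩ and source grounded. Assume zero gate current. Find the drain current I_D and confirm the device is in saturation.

V_G = V_DD·R_2/(R_1+R_2) = 16×22/78 = 4.51 V. With the source grounded, V_GS = V_G = 4.51 V.
Assume saturation: I_D = (k_n/2)(V_GS − V_t)² = (2/2)×(4.51 − 1.1)² = 1×3.41² = 11.6 mA.
V_DS = V_DD − I_D·R_D = 16 − 11.6×0.56 = 9.48 V.
Saturation requires V_DS ≥ V_GS − V_t = 3.41 V; 9.48 ≥ 3.41 ✓.

I_D ≈ 12 mA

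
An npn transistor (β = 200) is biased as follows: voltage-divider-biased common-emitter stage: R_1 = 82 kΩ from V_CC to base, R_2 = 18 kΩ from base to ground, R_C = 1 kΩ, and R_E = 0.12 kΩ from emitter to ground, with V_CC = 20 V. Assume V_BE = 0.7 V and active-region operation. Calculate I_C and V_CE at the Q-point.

Thevenize the base divider: V_Th = V_CC·R_2/(R_1+R_2) = 20×18/100 = 3.6 V, R_Th = R_1‖R_2 = 14.8 kΩ.
Base-emitter loop: V_Th = I_B·R_Th + V_BE + (β+1)I_B·R_E, so I_B = (3.6 − 0.7) / (14.8 + 201×0.12) = 0.0746 mA.
I_C = β·I_B = 200×0.0746 = 14.9 mA, and I_E = (β+1)I_B = 15 mA.
V_CE = V_CC − I_C·R_C − I_E·R_E = 20 − 14.9×1 − 15×0.12 = 3.28 V.
V_CE = 3.28 V > 0.2 V confirms active-region operation.

I_C ≈ 15 mA, V_CE ≈ 3.3 V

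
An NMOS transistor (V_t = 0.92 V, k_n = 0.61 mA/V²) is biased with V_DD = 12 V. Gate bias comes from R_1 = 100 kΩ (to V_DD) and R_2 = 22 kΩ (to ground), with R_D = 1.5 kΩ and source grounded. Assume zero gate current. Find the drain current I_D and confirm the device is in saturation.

I_D ≈ 0.47 mA

V_G = V_DD·R_2/(R_1+R_2) = 12×22/122 = 2.16 V. With the source grounded, V_GS = V_G = 2.16 V.
Assume saturation: I_D = (k_n/2)(V_GS − V_t)² = (0.61/2)×(2.16 − 0.92)² = 0.305×1.24² = 0.472 mA.
V_DS = V_DD − I_D·R_D = 12 − 0.472×1.5 = 11.3 V.
Saturation requires V_DS ≥ V_GS − V_t = 1.24 V; 11.3 ≥ 1.24 ✓.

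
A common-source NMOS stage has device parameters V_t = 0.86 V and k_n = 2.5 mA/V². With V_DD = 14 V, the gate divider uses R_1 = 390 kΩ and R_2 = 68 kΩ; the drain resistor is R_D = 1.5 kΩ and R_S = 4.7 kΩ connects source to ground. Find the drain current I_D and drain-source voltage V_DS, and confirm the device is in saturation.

I_D ≈ 0.18 mA, V_DS ≈ 13 V

V_G = V_DD·R_2/(R_1+R_2) = 14×68/458 = 2.08 V.
Assume saturation: I_D = (k_n/2)(V_GS − V_t)² with V_GS = V_G − I_D·R_S = 2.08 − 4.7·I_D.
Substituting gives 27.6·I_D² − 15.3·I_D + 1.86 = 0, with roots I_D = 0.179 or 0.376 mA.
The root I_D = 0.376 mA gives V_GS = 0.312 V ≤ V_t, so take I_D = 0.179 mA.
Then V_GS = 1.24 V and V_DS = V_DD − I_D(R_D+R_S) = 14 − 0.179×6.2 = 12.9 V.
Saturation requires V_DS ≥ V_GS − V_t = 0.378 V; 12.9 ≥ 0.378 ✓.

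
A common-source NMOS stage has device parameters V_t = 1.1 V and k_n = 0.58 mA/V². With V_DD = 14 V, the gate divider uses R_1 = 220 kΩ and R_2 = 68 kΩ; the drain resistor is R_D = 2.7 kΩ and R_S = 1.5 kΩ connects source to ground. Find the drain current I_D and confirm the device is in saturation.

I_D ≈ 0.55 mA

V_G = V_DD·R_2/(R_1+R_2) = 14×68/288 = 3.31 V.
Assume saturation: I_D = (k_n/2)(V_GS − V_t)² with V_GS = V_G − I_D·R_S = 3.31 − 1.5·I_D.
Substituting gives 0.652·I_D² − 2.92·I_D + 1.41 = 0, with roots I_D = 0.551 or 3.92 mA.
The root I_D = 3.92 mA gives V_GS = -2.58 V ≤ V_t, so take I_D = 0.551 mA.
Then V_GS = 2.48 V and V_DS = V_DD − I_D(R_D+R_S) = 14 − 0.551×4.2 = 11.7 V.
Saturation requires V_DS ≥ V_GS − V_t = 1.38 V; 11.7 ≥ 1.38 ✓.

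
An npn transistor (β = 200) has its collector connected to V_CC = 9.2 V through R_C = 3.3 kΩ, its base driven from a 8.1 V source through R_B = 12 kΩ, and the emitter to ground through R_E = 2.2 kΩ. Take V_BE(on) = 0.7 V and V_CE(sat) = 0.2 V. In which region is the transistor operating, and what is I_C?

Assume active: I_B = (8.1 − 0.7)/(12 + 201×2.2) = 0.0163 mA, I_C = β·I_B = 3.26 mA.
Then V_CE = 9.2 − 3.26×3.3 − 3.27×2.2 = -8.76 V < 0.2 V — the active assumption fails.
Re-solve with V_CE = 0.2 V. KCL at the emitter: V_E/R_E = (V_BB−0.7−V_E)/R_B + (V_CC−0.2−V_E)/R_C, giving V_E = 3.98 V.
I_C = (V_CC − 0.2 − V_E)/R_C = (9 − 3.98)/3.3 = 1.52 mA.
Check: I_B = (7.4 − 3.98)/12 = 0.285 mA, and β·I_B = 57.1 mA > I_C, confirming saturation.

saturation; I_C ≈ 1.5 mA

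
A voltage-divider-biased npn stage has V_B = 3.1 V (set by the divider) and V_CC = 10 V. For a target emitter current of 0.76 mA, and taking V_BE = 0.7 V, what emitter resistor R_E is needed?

R_E ≈ 3.2 kΩ

V_E = V_B − V_BE = 3.1 − 0.7 = 2.4 V.
R_E = V_E / I_E = 2.4 / 0.76 = 3.16 kΩ.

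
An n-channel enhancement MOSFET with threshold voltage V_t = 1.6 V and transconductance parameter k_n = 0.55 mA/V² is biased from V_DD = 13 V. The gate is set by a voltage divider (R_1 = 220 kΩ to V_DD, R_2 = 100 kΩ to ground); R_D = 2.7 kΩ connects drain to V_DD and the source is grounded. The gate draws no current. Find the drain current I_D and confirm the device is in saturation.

I_D ≈ 1.7 mA

V_G = V_DD·R_2/(R_1+R_2) = 13×100/320 = 4.06 V. With the source grounded, V_GS = V_G = 4.06 V.
Assume saturation: I_D = (k_n/2)(V_GS − V_t)² = (0.55/2)×(4.06 − 1.6)² = 0.275×2.46² = 1.67 mA.
V_DS = V_DD − I_D·R_D = 13 − 1.67×2.7 = 8.5 V.
Saturation requires V_DS ≥ V_GS − V_t = 2.46 V; 8.5 ≥ 2.46 ✓.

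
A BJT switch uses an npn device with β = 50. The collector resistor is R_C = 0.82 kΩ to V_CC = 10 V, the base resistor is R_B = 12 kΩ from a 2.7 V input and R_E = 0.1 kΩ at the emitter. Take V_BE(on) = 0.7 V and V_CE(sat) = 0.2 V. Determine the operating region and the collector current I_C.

active; I_C ≈ 5.8 mA

Assume active. Base-emitter loop: I_B = (V_BB − V_BE)/(R_B + (β+1)R_E) = (2.7 − 0.7)/(12 + 51×0.1) = 0.117 mA.
I_C = β·I_B = 50×0.117 = 5.85 mA.
V_CE = V_CC − I_C·R_C − I_E·R_E = 10 − 5.85×0.82 − 5.96×0.1 = 4.61 V > V_CE(sat), so the active-region assumption holds.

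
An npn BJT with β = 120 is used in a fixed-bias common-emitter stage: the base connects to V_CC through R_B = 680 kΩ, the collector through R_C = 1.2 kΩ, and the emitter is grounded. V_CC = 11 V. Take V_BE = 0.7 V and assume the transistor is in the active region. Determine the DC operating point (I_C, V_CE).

I_C ≈ 1.8 mA, V_CE ≈ 8.8 V

Base loop: V_CC = I_B·R_B + V_BE, so I_B = (11 − 0.7)/680 kΩ = 0.0151 mA.
In the active region I_C = β·I_B = 120 × 0.0151 = 1.82 mA.
Collector loop: V_CE = V_CC − I_C·R_C = 11 − 1.82×1.2 = 8.82 V.
Since V_CE = 8.82 V > V_CE(sat) ≈ 0.2 V, the transistor is in the active region as assumed.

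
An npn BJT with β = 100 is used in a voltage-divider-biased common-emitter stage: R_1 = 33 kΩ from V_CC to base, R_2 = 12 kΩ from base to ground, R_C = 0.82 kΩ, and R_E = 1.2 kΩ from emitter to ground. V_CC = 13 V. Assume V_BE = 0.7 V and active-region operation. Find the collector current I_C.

Thevenize the base divider: V_Th = V_CC·R_2/(R_1+R_2) = 13×12/45 = 3.47 V, R_Th = R_1‖R_2 = 8.8 kΩ.
Base-emitter loop: V_Th = I_B·R_Th + V_BE + (β+1)I_B·R_E, so I_B = (3.47 − 0.7) / (8.8 + 101×1.2) = 0.0213 mA.
I_C = β·I_B = 100×0.0213 = 2.13 mA, and I_E = (β+1)I_B = 2.15 mA.
V_CE = V_CC − I_C·R_C − I_E·R_E = 13 − 2.13×0.82 − 2.15×1.2 = 8.68 V.
V_CE = 8.68 V > 0.2 V confirms active-region operation.

I_C ≈ 2.1 mA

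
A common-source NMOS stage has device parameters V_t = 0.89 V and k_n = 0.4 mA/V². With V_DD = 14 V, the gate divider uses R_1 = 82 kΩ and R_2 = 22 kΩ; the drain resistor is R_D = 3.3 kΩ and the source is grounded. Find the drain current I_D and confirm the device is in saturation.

V_G = V_DD·R_2/(R_1+R_2) = 14×22/104 = 2.96 V. With the source grounded, V_GS = V_G = 2.96 V.
Assume saturation: I_D = (k_n/2)(V_GS − V_t)² = (0.4/2)×(2.96 − 0.89)² = 0.2×2.07² = 0.858 mA.
V_DS = V_DD − I_D·R_D = 14 − 0.858×3.3 = 11.2 V.
Saturation requires V_DS ≥ V_GS − V_t = 2.07 V; 11.2 ≥ 2.07 ✓.

I_D ≈ 0.86 mA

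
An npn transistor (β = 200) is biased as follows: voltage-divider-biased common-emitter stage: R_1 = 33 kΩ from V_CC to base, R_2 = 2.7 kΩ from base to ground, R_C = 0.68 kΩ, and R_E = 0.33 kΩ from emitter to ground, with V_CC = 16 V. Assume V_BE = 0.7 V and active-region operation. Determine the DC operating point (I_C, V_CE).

Thevenize the base divider: V_Th = V_CC·R_2/(R_1+R_2) = 16×2.7/35.7 = 1.21 V, R_Th = R_1‖R_2 = 2.5 kΩ.
Base-emitter loop: V_Th = I_B·R_Th + V_BE + (β+1)I_B·R_E, so I_B = (1.21 − 0.7) / (2.5 + 201×0.33) = 0.00741 mA.
I_C = β·I_B = 200×0.00741 = 1.48 mA, and I_E = (β+1)I_B = 1.49 mA.
V_CE = V_CC − I_C·R_C − I_E·R_E = 16 − 1.48×0.68 − 1.49×0.33 = 14.5 V.
V_CE = 14.5 V > 0.2 V confirms active-region operation.

I_C ≈ 1.5 mA, V_CE ≈ 15 V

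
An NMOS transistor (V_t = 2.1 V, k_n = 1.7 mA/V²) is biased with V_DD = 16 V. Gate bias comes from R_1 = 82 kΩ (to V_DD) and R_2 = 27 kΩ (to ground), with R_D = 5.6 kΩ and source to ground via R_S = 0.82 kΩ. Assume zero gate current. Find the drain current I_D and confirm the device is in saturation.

V_G = V_DD·R_2/(R_1+R_2) = 16×27/109 = 3.96 V.
Assume saturation: I_D = (k_n/2)(V_GS − V_t)² with V_GS = V_G − I_D·R_S = 3.96 − 0.82·I_D.
Substituting gives 0.572·I_D² − 3.6·I_D + 2.95 = 0, with roots I_D = 0.97 or 5.32 mA.
The root I_D = 5.32 mA gives V_GS = -0.403 V ≤ V_t, so take I_D = 0.97 mA.
Then V_GS = 3.17 V and V_DS = V_DD − I_D(R_D+R_S) = 16 − 0.97×6.42 = 9.77 V.
Saturation requires V_DS ≥ V_GS − V_t = 1.07 V; 9.77 ≥ 1.07 ✓.

I_D ≈ 0.97 mA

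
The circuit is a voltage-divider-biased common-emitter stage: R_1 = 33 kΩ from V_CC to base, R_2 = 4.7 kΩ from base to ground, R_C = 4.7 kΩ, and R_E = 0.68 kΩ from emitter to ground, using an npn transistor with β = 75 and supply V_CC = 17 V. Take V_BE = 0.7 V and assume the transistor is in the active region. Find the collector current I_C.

I_C ≈ 1.9 mA

Thevenize the base divider: V_Th = V_CC·R_2/(R_1+R_2) = 17×4.7/37.7 = 2.12 V, R_Th = R_1‖R_2 = 4.11 kΩ.
Base-emitter loop: V_Th = I_B·R_Th + V_BE + (β+1)I_B·R_E, so I_B = (2.12 − 0.7) / (4.11 + 76×0.68) = 0.0254 mA.
I_C = β·I_B = 75×0.0254 = 1.91 mA, and I_E = (β+1)I_B = 1.93 mA.
V_CE = V_CC − I_C·R_C − I_E·R_E = 17 − 1.91×4.7 − 1.93×0.68 = 6.72 V.
V_CE = 6.72 V > 0.2 V confirms active-region operation.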